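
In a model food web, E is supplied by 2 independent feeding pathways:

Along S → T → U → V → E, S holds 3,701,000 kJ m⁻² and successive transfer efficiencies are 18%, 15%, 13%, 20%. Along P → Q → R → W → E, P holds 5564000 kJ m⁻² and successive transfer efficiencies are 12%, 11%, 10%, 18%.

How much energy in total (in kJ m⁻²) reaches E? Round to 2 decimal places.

Via S: 3701000 × 0.18 × 0.15 × 0.13 × 0.2 = 2598.102 kJ m⁻²
Via P: 5564000 × 0.12 × 0.11 × 0.1 × 0.18 = 1322.0064 kJ m⁻²
Total at E: 2598.102 + 1322.0064 = 3920.1084 kJ m⁻²

3920.11 kJ m⁻²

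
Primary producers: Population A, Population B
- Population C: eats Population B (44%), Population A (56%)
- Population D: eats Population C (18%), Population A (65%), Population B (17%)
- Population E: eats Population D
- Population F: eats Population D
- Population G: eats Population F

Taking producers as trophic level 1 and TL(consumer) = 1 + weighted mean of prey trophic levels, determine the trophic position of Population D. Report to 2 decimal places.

Population C: 1 + (0.44×1 + 0.56×1) = 2
Population D: 1 + (0.18×2 + 0.65×1 + 0.17×1) = 2.18
Population E: 1 + 2.18 = 3.18
Population F: 1 + 2.18 = 3.18
Population G: 1 + 3.18 = 4.18

2.18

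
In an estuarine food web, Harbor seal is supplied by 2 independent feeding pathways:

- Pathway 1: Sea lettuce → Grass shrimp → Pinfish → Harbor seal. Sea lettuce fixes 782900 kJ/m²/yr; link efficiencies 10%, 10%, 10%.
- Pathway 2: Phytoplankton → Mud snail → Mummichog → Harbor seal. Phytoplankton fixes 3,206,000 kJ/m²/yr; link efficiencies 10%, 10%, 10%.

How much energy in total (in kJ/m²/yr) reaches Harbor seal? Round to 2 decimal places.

Pathway 1: 782900 × 0.1 × 0.1 × 0.1 = 782.9 kJ/m²/yr
Pathway 2: 3206000 × 0.1 × 0.1 × 0.1 = 3206 kJ/m²/yr
Total at Harbor seal: 782.9 + 3206 = 3988.9 kJ/m²/yr

3988.90 kJ/m²/yr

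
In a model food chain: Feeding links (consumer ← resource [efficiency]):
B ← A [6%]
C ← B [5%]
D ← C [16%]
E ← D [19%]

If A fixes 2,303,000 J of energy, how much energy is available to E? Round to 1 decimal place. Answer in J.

210.0 J

B: 2303000 × 0.06 = 138180 J
C: 138180 × 0.05 = 6909 J
D: 6909 × 0.16 = 1105.44 J
E: 1105.44 × 0.19 = 210.0336 J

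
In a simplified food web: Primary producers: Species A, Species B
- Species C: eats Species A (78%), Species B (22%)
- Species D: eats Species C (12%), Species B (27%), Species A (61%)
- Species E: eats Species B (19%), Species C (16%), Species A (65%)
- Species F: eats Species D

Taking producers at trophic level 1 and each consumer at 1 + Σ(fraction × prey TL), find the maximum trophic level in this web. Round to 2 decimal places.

Species C: 1 + (0.78×1 + 0.22×1) = 2
Species D: 1 + (0.12×2 + 0.27×1 + 0.61×1) = 2.12
Species E: 1 + (0.19×1 + 0.16×2 + 0.65×1) = 2.16
Species F: 1 + 2.12 = 3.12

3.12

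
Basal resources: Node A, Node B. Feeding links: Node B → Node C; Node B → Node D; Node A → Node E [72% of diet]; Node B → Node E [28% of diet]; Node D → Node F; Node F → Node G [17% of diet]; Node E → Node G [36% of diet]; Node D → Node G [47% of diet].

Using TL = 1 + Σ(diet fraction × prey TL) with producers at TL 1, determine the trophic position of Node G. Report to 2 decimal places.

3.17

Node C: 1 + 1 = 2
Node D: 1 + 1 = 2
Node E: 1 + (0.72×1 + 0.28×1) = 2
Node F: 1 + 2 = 3
Node G: 1 + (0.17×3 + 0.36×2 + 0.47×2) = 3.17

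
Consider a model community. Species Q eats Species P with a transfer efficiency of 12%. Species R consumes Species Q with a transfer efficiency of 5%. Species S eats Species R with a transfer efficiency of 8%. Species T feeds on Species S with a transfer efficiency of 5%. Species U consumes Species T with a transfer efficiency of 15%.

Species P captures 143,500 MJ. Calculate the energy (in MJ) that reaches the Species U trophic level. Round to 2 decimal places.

0.52 MJ

Species Q: 143500 × 0.12 = 17220 MJ
Species R: 17220 × 0.05 = 861 MJ
Species S: 861 × 0.08 = 68.88 MJ
Species T: 68.88 × 0.05 = 3.444 MJ
Species U: 3.444 × 0.15 = 0.5166 MJ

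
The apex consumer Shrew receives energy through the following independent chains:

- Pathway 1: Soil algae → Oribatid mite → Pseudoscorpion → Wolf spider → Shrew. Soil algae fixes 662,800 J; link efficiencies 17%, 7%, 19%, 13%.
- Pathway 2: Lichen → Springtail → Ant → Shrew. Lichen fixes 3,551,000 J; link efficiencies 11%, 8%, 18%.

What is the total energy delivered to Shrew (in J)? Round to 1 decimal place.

Pathway 1: 662800 × 0.17 × 0.07 × 0.19 × 0.13 = 194.816804 J
Pathway 2: 3551000 × 0.11 × 0.08 × 0.18 = 5624.784 J
Total at Shrew: 194.816804 + 5624.784 = 5819.600804 J

5819.6 J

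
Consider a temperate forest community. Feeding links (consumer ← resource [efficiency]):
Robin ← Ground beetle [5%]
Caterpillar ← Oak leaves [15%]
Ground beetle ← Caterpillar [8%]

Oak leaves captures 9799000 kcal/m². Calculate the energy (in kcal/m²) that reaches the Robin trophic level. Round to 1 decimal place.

5879.4 kcal/m²

Caterpillar: 9799000 × 0.15 = 1469850 kcal/m²
Ground beetle: 1469850 × 0.08 = 117588 kcal/m²
Robin: 117588 × 0.05 = 5879.4 kcal/m²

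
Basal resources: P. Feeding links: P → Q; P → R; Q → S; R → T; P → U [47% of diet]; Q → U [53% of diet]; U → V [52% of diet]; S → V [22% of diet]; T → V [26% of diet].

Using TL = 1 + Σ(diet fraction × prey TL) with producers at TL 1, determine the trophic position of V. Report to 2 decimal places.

Q: 1 + 1 = 2
R: 1 + 1 = 2
S: 1 + 2 = 3
T: 1 + 2 = 3
U: 1 + (0.47×1 + 0.53×2) = 2.53
V: 1 + (0.52×2.53 + 0.22×3 + 0.26×3) = 3.7556

3.76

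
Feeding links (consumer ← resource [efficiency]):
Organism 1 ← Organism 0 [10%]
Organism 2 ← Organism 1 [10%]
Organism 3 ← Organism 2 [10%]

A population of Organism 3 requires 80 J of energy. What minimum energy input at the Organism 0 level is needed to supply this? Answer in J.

80000 J

Cumulative transfer efficiency: 0.1 × 0.1 × 0.1 = 0.001
Organism 0 energy = 80 / 0.001 = 80000 J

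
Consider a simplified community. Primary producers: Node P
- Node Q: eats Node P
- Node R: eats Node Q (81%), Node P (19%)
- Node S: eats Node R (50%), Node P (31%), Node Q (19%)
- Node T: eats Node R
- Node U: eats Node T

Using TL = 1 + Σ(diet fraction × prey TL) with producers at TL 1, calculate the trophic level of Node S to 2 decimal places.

3.10

Node Q: 1 + 1 = 2
Node R: 1 + (0.81×2 + 0.19×1) = 2.81
Node S: 1 + (0.5×2.81 + 0.31×1 + 0.19×2) = 3.095
Node T: 1 + 2.81 = 3.81
Node U: 1 + 3.81 = 4.81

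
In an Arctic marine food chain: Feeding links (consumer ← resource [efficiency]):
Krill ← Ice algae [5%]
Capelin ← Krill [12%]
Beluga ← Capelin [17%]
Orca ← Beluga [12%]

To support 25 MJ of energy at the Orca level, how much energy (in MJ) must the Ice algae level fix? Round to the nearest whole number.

204248 MJ

Cumulative transfer efficiency: 0.05 × 0.12 × 0.17 × 0.12 = 0.0001224
Ice algae energy = 25 / 0.0001224 = 204248 MJ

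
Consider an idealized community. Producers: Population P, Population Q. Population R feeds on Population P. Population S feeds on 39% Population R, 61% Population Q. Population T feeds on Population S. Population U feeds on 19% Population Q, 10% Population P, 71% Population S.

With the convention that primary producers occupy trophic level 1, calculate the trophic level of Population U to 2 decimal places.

2.99

Population R: 1 + 1 = 2
Population S: 1 + (0.39×2 + 0.61×1) = 2.39
Population T: 1 + 2.39 = 3.39
Population U: 1 + (0.19×1 + 0.1×1 + 0.71×2.39) = 2.9869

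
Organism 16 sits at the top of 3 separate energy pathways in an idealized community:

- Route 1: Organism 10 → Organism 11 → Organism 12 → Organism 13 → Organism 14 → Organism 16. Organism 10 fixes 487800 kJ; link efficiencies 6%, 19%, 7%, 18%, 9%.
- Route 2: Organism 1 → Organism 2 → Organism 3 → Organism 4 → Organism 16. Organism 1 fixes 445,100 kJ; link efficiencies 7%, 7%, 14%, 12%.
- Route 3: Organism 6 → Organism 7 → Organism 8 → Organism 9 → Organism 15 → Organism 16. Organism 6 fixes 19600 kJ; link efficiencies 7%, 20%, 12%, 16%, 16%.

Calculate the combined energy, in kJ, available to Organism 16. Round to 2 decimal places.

43.79 kJ

Route 1: 487800 × 0.06 × 0.19 × 0.07 × 0.18 × 0.09 = 6.30608328 kJ
Route 2: 445100 × 0.07 × 0.07 × 0.14 × 0.12 = 36.640632 kJ
Route 3: 19600 × 0.07 × 0.2 × 0.12 × 0.16 × 0.16 = 0.8429568 kJ
Total at Organism 16: 6.30608328 + 36.640632 + 0.8429568 = 43.78967208 kJ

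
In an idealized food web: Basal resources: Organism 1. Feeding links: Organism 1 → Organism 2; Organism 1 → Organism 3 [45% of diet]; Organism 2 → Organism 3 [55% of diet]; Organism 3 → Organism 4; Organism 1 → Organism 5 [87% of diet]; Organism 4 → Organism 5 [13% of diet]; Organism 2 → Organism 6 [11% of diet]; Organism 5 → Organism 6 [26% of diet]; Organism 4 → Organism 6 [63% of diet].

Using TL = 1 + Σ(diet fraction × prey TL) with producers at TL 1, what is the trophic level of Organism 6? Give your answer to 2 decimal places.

4.06

Organism 2: 1 + 1 = 2
Organism 3: 1 + (0.45×1 + 0.55×2) = 2.55
Organism 4: 1 + 2.55 = 3.55
Organism 5: 1 + (0.87×1 + 0.13×3.55) = 2.3315
Organism 6: 1 + (0.11×2 + 0.26×2.3315 + 0.63×3.55) = 4.06269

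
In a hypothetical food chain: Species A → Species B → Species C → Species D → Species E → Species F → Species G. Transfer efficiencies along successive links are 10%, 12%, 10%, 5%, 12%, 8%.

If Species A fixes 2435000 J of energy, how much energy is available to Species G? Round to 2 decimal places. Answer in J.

1.40 J

Species B: 2435000 × 0.1 = 243500 J
Species C: 243500 × 0.12 = 29220 J
Species D: 29220 × 0.1 = 2922 J
Species E: 2922 × 0.05 = 146.1 J
Species F: 146.1 × 0.12 = 17.532 J
Species G: 17.532 × 0.08 = 1.40256 J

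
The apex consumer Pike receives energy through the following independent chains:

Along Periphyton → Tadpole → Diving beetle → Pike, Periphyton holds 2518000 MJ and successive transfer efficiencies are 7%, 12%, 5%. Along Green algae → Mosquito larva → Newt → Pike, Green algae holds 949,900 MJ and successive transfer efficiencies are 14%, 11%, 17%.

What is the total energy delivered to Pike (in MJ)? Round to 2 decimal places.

3544.40 MJ

Via Periphyton: 2518000 × 0.07 × 0.12 × 0.05 = 1057.56 MJ
Via Green algae: 949900 × 0.14 × 0.11 × 0.17 = 2486.8382 MJ
Total at Pike: 1057.56 + 2486.8382 = 3544.3982 MJ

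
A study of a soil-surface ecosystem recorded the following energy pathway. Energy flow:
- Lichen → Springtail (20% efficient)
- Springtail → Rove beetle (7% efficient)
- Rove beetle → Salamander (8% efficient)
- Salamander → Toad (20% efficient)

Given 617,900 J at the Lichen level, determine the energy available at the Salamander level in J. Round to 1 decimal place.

692.0 J

Springtail: 617900 × 0.2 = 123580 J
Rove beetle: 123580 × 0.07 = 8650.6 J
Salamander: 8650.6 × 0.08 = 692.048 J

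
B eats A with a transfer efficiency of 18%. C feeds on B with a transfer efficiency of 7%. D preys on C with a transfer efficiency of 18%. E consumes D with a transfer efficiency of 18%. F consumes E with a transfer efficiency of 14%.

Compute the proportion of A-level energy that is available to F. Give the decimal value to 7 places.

Product of link efficiencies: 0.18 × 0.07 × 0.18 × 0.18 × 0.14 = 0.0000571536

0.0000572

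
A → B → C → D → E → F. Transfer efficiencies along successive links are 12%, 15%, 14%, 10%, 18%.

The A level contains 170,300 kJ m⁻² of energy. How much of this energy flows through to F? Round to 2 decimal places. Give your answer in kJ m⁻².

7.72 kJ m⁻²

B: 170300 × 0.12 = 20436 kJ m⁻²
C: 20436 × 0.15 = 3065.4 kJ m⁻²
D: 3065.4 × 0.14 = 429.156 kJ m⁻²
E: 429.156 × 0.1 = 42.9156 kJ m⁻²
F: 42.9156 × 0.18 = 7.724808 kJ m⁻²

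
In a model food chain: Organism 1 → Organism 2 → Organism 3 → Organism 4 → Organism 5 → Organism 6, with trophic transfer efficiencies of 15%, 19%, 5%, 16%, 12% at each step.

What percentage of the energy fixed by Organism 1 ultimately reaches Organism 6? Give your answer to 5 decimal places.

0.00274%

Product of link efficiencies: 0.15 × 0.19 × 0.05 × 0.16 × 0.12 = 0.00002736
As a percentage: 0.00002736 × 100 = 0.00274%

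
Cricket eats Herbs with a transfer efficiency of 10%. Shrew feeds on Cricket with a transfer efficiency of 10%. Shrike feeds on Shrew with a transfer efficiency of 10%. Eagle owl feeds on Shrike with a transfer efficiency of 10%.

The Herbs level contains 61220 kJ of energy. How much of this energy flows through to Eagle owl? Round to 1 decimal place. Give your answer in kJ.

6.1 kJ

Cricket: 61220 × 0.1 = 6122 kJ
Shrew: 6122 × 0.1 = 612.2 kJ
Shrike: 612.2 × 0.1 = 61.22 kJ
Eagle owl: 61.22 × 0.1 = 6.122 kJ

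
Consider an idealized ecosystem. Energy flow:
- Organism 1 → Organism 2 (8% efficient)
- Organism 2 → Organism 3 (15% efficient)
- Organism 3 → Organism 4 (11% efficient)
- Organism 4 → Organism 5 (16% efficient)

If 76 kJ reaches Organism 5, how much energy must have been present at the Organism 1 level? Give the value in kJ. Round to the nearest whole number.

359848 kJ

Cumulative transfer efficiency: 0.08 × 0.15 × 0.11 × 0.16 = 0.0002112
Organism 1 energy = 76 / 0.0002112 = 359848 kJ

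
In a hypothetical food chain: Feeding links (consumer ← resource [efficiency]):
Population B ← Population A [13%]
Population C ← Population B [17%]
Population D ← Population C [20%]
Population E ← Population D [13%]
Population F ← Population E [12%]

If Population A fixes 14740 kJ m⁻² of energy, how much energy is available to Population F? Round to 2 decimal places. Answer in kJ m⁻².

1.02 kJ m⁻²

Population B: 14740 × 0.13 = 1916.2 kJ m⁻²
Population C: 1916.2 × 0.17 = 325.754 kJ m⁻²
Population D: 325.754 × 0.2 = 65.1508 kJ m⁻²
Population E: 65.1508 × 0.13 = 8.469604 kJ m⁻²
Population F: 8.469604 × 0.12 = 1.01635248 kJ m⁻²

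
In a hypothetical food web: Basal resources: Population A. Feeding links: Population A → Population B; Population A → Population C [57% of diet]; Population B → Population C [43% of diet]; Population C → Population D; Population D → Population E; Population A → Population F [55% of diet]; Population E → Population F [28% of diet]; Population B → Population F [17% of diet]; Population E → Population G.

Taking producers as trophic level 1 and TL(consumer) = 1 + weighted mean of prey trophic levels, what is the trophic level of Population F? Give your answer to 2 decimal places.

3.13

Population B: 1 + 1 = 2
Population C: 1 + (0.57×1 + 0.43×2) = 2.43
Population D: 1 + 2.43 = 3.43
Population E: 1 + 3.43 = 4.43
Population F: 1 + (0.55×1 + 0.28×4.43 + 0.17×2) = 3.1304
Population G: 1 + 4.43 = 5.43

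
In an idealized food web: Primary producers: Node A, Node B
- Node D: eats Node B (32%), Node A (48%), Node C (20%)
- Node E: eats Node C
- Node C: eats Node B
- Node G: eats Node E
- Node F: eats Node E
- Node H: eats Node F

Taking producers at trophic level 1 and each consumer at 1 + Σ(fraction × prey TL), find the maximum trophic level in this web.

5

Node C: 1 + 1 = 2
Node D: 1 + (0.32×1 + 0.48×1 + 0.2×2) = 2.2
Node E: 1 + 2 = 3
Node F: 1 + 3 = 4
Node G: 1 + 3 = 4
Node H: 1 + 4 = 5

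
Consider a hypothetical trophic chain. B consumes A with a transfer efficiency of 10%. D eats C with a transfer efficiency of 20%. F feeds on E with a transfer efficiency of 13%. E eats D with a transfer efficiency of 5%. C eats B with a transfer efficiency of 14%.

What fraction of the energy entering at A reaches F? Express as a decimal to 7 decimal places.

Product of link efficiencies: 0.1 × 0.14 × 0.2 × 0.05 × 0.13 = 0.0000182

0.0000182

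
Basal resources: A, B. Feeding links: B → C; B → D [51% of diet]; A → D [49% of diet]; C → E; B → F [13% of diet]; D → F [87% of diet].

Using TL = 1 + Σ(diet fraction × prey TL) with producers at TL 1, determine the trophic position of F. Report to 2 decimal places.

C: 1 + 1 = 2
D: 1 + (0.51×1 + 0.49×1) = 2
E: 1 + 2 = 3
F: 1 + (0.13×1 + 0.87×2) = 2.87

2.87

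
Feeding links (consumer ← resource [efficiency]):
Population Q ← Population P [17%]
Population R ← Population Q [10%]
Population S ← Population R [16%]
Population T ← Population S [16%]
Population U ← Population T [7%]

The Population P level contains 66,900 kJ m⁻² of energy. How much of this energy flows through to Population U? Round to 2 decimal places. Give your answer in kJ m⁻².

2.04 kJ m⁻²

Population Q: 66900 × 0.17 = 11373 kJ m⁻²
Population R: 11373 × 0.1 = 1137.3 kJ m⁻²
Population S: 1137.3 × 0.16 = 181.968 kJ m⁻²
Population T: 181.968 × 0.16 = 29.11488 kJ m⁻²
Population U: 29.11488 × 0.07 = 2.0380416 kJ m⁻²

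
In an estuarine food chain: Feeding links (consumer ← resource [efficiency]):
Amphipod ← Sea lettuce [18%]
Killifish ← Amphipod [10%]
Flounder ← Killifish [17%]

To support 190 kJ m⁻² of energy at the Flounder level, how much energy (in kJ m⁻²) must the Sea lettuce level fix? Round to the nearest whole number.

Cumulative transfer efficiency: 0.18 × 0.1 × 0.17 = 0.00306
Sea lettuce energy = 190 / 0.00306 = 62092 kJ m⁻²

62092 kJ m⁻²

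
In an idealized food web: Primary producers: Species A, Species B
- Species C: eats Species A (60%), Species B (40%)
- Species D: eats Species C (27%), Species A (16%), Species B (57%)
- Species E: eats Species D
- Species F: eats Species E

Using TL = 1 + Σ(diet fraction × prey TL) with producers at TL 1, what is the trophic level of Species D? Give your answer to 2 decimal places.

Species C: 1 + (0.6×1 + 0.4×1) = 2
Species D: 1 + (0.27×2 + 0.16×1 + 0.57×1) = 2.27
Species E: 1 + 2.27 = 3.27
Species F: 1 + 3.27 = 4.27

2.27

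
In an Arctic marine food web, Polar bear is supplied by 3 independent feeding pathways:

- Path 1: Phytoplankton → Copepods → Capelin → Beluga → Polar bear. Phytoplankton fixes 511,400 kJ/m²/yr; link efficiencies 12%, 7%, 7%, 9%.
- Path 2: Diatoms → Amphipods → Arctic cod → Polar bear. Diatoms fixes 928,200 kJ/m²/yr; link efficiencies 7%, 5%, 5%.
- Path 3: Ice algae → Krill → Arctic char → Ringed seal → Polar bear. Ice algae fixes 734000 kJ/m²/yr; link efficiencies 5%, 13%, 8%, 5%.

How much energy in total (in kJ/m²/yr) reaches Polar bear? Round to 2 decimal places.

208.58 kJ/m²/yr

Path 1: 511400 × 0.12 × 0.07 × 0.07 × 0.09 = 27.063288 kJ/m²/yr
Path 2: 928200 × 0.07 × 0.05 × 0.05 = 162.435 kJ/m²/yr
Path 3: 734000 × 0.05 × 0.13 × 0.08 × 0.05 = 19.084 kJ/m²/yr
Total at Polar bear: 27.063288 + 162.435 + 19.084 = 208.582288 kJ/m²/yr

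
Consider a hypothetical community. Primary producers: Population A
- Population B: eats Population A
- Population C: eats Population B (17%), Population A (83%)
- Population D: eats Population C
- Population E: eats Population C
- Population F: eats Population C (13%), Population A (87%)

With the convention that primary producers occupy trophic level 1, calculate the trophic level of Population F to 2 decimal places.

Population B: 1 + 1 = 2
Population C: 1 + (0.17×2 + 0.83×1) = 2.17
Population D: 1 + 2.17 = 3.17
Population E: 1 + 2.17 = 3.17
Population F: 1 + (0.13×2.17 + 0.87×1) = 2.1521

2.15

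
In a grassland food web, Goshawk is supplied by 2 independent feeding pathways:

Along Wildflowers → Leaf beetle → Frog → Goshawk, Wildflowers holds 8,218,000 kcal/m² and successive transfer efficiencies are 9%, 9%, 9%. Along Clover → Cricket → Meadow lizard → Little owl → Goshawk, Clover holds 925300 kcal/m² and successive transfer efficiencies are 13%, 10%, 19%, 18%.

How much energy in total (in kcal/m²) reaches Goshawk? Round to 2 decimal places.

Via Wildflowers: 8218000 × 0.09 × 0.09 × 0.09 = 5990.922 kcal/m²
Via Clover: 925300 × 0.13 × 0.1 × 0.19 × 0.18 = 411.38838 kcal/m²
Total at Goshawk: 5990.922 + 411.38838 = 6402.31038 kcal/m²

6402.31 kcal/m²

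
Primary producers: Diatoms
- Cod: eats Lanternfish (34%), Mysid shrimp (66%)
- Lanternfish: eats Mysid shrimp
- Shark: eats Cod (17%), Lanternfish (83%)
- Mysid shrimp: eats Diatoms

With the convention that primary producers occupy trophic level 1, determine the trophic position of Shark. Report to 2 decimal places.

Mysid shrimp: 1 + 1 = 2
Lanternfish: 1 + 2 = 3
Cod: 1 + (0.34×3 + 0.66×2) = 3.34
Shark: 1 + (0.17×3.34 + 0.83×3) = 4.0578

4.06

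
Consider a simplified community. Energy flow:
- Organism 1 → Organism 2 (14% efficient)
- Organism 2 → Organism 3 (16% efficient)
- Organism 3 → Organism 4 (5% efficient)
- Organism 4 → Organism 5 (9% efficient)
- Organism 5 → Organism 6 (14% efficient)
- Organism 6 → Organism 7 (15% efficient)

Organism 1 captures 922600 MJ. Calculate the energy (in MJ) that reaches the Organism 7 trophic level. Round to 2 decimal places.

1.95 MJ

Organism 2: 922600 × 0.14 = 129164 MJ
Organism 3: 129164 × 0.16 = 20666.24 MJ
Organism 4: 20666.24 × 0.05 = 1033.312 MJ
Organism 5: 1033.312 × 0.09 = 92.99808 MJ
Organism 6: 92.99808 × 0.14 = 13.0197312 MJ
Organism 7: 13.0197312 × 0.15 = 1.95295968 MJ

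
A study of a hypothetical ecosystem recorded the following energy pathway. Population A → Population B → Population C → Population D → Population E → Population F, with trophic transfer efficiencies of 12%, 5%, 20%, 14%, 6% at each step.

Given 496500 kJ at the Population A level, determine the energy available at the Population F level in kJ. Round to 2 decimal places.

5.00 kJ

Population B: 496500 × 0.12 = 59580 kJ
Population C: 59580 × 0.05 = 2979 kJ
Population D: 2979 × 0.2 = 595.8 kJ
Population E: 595.8 × 0.14 = 83.412 kJ
Population F: 83.412 × 0.06 = 5.00472 kJ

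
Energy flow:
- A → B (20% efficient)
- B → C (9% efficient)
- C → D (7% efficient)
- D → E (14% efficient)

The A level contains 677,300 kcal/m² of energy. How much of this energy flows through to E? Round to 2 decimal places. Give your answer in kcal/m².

119.48 kcal/m²

B: 677300 × 0.2 = 135460 kcal/m²
C: 135460 × 0.09 = 12191.4 kcal/m²
D: 12191.4 × 0.07 = 853.398 kcal/m²
E: 853.398 × 0.14 = 119.47572 kcal/m²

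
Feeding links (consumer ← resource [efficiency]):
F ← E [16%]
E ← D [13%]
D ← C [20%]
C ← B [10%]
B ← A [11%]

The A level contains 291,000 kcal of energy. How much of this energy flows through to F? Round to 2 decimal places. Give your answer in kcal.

13.32 kcal

B: 291000 × 0.11 = 32010 kcal
C: 32010 × 0.1 = 3201 kcal
D: 3201 × 0.2 = 640.2 kcal
E: 640.2 × 0.13 = 83.226 kcal
F: 83.226 × 0.16 = 13.31616 kcal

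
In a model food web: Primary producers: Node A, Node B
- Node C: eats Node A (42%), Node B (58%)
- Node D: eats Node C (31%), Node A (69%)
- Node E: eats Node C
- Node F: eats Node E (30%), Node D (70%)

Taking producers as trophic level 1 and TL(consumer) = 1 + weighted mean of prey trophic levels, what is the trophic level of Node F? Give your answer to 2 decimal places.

3.52

Node C: 1 + (0.42×1 + 0.58×1) = 2
Node D: 1 + (0.31×2 + 0.69×1) = 2.31
Node E: 1 + 2 = 3
Node F: 1 + (0.3×3 + 0.7×2.31) = 3.517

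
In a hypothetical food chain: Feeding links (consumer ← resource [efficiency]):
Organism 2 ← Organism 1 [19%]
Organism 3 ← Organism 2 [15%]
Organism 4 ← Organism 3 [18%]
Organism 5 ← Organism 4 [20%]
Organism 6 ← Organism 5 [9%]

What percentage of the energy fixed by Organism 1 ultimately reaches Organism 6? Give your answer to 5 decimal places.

Product of link efficiencies: 0.19 × 0.15 × 0.18 × 0.2 × 0.09 = 0.00009234
As a percentage: 0.00009234 × 100 = 0.00923%

0.00923%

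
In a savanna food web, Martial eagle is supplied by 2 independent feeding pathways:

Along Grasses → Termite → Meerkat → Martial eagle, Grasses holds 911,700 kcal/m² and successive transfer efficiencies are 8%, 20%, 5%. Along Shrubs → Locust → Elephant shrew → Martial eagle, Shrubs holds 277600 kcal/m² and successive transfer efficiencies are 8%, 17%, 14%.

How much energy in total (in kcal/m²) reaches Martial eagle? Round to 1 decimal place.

1257.9 kcal/m²

Via Grasses: 911700 × 0.08 × 0.2 × 0.05 = 729.36 kcal/m²
Via Shrubs: 277600 × 0.08 × 0.17 × 0.14 = 528.5504 kcal/m²
Total at Martial eagle: 729.36 + 528.5504 = 1257.9104 kcal/m²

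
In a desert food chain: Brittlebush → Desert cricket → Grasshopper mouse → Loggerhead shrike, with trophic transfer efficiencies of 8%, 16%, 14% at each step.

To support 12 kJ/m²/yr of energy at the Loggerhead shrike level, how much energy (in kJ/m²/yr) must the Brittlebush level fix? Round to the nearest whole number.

Cumulative transfer efficiency: 0.08 × 0.16 × 0.14 = 0.001792
Brittlebush energy = 12 / 0.001792 = 6696 kJ/m²/yr

6696 kJ/m²/yr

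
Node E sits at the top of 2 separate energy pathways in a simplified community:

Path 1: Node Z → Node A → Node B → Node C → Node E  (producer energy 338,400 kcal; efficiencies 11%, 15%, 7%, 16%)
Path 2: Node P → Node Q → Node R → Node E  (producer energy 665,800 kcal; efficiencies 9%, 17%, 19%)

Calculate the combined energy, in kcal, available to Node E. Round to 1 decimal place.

1998.0 kcal

Path 1: 338400 × 0.11 × 0.15 × 0.07 × 0.16 = 62.53632 kcal
Path 2: 665800 × 0.09 × 0.17 × 0.19 = 1935.4806 kcal
Total at Node E: 62.53632 + 1935.4806 = 1998.01692 kcal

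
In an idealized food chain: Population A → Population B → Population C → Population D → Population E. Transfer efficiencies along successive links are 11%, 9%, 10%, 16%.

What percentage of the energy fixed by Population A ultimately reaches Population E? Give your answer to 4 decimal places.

0.0158%

Product of link efficiencies: 0.11 × 0.09 × 0.1 × 0.16 = 0.0001584
As a percentage: 0.0001584 × 100 = 0.0158%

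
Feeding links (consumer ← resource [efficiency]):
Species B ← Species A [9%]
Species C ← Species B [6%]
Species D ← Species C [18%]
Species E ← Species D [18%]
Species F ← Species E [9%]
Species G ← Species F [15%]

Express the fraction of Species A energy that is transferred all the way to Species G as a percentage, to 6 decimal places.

Product of link efficiencies: 0.09 × 0.06 × 0.18 × 0.18 × 0.09 × 0.15 = 0.00000236196
As a percentage: 0.00000236196 × 100 = 0.000236%

0.000236%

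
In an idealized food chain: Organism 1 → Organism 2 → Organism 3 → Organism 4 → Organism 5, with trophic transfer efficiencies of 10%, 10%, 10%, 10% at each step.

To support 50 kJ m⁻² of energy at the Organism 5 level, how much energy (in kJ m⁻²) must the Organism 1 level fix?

500000 kJ m⁻²

Cumulative transfer efficiency: 0.1 × 0.1 × 0.1 × 0.1 = 0.0001
Organism 1 energy = 50 / 0.0001 = 500000 kJ m⁻²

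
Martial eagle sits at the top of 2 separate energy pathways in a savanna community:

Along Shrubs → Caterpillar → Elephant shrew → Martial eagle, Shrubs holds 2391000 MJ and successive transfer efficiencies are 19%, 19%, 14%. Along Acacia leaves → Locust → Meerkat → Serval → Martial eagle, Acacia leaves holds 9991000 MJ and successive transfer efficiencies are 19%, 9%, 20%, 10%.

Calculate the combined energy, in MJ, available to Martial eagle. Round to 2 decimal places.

Via Shrubs: 2391000 × 0.19 × 0.19 × 0.14 = 12084.114 MJ
Via Acacia leaves: 9991000 × 0.19 × 0.09 × 0.2 × 0.1 = 3416.922 MJ
Total at Martial eagle: 12084.114 + 3416.922 = 15501.036 MJ

15501.04 MJ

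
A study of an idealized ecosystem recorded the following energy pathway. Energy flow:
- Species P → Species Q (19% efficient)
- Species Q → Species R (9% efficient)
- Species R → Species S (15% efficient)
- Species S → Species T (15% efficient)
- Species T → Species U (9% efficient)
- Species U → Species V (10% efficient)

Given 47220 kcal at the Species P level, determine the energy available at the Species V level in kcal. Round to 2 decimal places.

0.16 kcal

Species Q: 47220 × 0.19 = 8971.8 kcal
Species R: 8971.8 × 0.09 = 807.462 kcal
Species S: 807.462 × 0.15 = 121.1193 kcal
Species T: 121.1193 × 0.15 = 18.167895 kcal
Species U: 18.167895 × 0.09 = 1.63511055 kcal
Species V: 1.63511055 × 0.1 = 0.163511055 kcal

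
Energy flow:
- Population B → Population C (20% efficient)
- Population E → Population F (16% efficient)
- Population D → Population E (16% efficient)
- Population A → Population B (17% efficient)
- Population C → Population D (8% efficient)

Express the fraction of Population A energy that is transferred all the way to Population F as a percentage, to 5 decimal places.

Product of link efficiencies: 0.17 × 0.2 × 0.08 × 0.16 × 0.16 = 0.000069632
As a percentage: 0.000069632 × 100 = 0.00696%

0.00696%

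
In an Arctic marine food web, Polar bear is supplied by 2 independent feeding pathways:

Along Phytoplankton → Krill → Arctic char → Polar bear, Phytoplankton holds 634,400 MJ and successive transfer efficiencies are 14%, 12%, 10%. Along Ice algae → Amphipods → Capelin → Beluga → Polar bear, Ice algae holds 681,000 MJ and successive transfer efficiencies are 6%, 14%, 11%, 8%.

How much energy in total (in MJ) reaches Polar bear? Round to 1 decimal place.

Via Phytoplankton: 634400 × 0.14 × 0.12 × 0.1 = 1065.792 MJ
Via Ice algae: 681000 × 0.06 × 0.14 × 0.11 × 0.08 = 50.33952 MJ
Total at Polar bear: 1065.792 + 50.33952 = 1116.13152 MJ

1116.1 MJ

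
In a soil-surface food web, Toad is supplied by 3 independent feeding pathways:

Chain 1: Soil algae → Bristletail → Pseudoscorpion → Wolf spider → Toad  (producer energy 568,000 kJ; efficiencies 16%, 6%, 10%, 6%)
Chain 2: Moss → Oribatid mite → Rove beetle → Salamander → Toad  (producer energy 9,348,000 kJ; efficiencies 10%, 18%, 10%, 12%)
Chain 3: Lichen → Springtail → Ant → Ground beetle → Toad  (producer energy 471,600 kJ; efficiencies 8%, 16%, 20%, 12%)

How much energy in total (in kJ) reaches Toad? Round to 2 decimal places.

2196.76 kJ

Chain 1: 568000 × 0.16 × 0.06 × 0.1 × 0.06 = 32.7168 kJ
Chain 2: 9348000 × 0.1 × 0.18 × 0.1 × 0.12 = 2019.168 kJ
Chain 3: 471600 × 0.08 × 0.16 × 0.2 × 0.12 = 144.87552 kJ
Total at Toad: 32.7168 + 2019.168 + 144.87552 = 2196.76032 kJ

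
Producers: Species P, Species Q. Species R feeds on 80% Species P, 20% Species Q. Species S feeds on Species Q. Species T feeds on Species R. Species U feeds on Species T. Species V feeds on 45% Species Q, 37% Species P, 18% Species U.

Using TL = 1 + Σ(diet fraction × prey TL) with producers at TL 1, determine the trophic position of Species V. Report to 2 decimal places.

2.54

Species R: 1 + (0.8×1 + 0.2×1) = 2
Species S: 1 + 1 = 2
Species T: 1 + 2 = 3
Species U: 1 + 3 = 4
Species V: 1 + (0.45×1 + 0.37×1 + 0.18×4) = 2.54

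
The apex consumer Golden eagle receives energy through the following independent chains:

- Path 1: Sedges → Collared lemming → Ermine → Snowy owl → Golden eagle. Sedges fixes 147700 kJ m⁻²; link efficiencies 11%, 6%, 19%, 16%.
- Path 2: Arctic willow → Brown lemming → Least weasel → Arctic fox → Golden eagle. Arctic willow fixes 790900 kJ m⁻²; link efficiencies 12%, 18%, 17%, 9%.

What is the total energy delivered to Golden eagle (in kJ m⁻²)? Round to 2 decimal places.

291.01 kJ m⁻²

Path 1: 147700 × 0.11 × 0.06 × 0.19 × 0.16 = 29.634528 kJ m⁻²
Path 2: 790900 × 0.12 × 0.18 × 0.17 × 0.09 = 261.376632 kJ m⁻²
Total at Golden eagle: 29.634528 + 261.376632 = 291.01116 kJ m⁻²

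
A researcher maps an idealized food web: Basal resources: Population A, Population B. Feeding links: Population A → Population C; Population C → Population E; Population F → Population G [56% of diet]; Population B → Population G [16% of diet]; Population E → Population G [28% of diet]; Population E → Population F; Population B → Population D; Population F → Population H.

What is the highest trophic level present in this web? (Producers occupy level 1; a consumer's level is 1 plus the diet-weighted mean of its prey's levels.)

5

Population C: 1 + 1 = 2
Population D: 1 + 1 = 2
Population E: 1 + 2 = 3
Population F: 1 + 3 = 4
Population G: 1 + (0.28×3 + 0.16×1 + 0.56×4) = 4.24
Population H: 1 + 4 = 5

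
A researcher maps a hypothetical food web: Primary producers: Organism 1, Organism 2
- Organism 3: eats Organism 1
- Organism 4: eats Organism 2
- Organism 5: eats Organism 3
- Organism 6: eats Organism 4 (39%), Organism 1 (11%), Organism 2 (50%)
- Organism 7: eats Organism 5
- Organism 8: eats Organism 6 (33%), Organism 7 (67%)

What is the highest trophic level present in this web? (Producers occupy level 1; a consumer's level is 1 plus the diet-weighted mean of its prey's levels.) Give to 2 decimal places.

Organism 3: 1 + 1 = 2
Organism 4: 1 + 1 = 2
Organism 5: 1 + 2 = 3
Organism 6: 1 + (0.39×2 + 0.11×1 + 0.5×1) = 2.39
Organism 7: 1 + 3 = 4
Organism 8: 1 + (0.33×2.39 + 0.67×4) = 4.4687

4.47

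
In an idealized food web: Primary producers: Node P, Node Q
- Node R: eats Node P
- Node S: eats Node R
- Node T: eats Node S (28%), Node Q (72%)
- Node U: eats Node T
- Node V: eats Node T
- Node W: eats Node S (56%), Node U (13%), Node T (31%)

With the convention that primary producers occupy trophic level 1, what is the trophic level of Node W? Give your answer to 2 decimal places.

Node R: 1 + 1 = 2
Node S: 1 + 2 = 3
Node T: 1 + (0.28×3 + 0.72×1) = 2.56
Node U: 1 + 2.56 = 3.56
Node V: 1 + 2.56 = 3.56
Node W: 1 + (0.56×3 + 0.13×3.56 + 0.31×2.56) = 3.9364

3.94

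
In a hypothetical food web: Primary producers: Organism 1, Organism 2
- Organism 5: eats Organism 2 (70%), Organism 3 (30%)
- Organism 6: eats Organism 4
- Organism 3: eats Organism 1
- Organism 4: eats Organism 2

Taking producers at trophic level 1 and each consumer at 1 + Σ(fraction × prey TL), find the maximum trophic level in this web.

Organism 3: 1 + 1 = 2
Organism 4: 1 + 1 = 2
Organism 5: 1 + (0.7×1 + 0.3×2) = 2.3
Organism 6: 1 + 2 = 3

3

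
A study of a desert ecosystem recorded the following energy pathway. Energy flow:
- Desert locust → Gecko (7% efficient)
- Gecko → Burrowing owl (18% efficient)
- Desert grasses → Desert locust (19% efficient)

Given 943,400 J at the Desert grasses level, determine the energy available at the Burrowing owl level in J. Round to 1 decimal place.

2258.5 J

Desert locust: 943400 × 0.19 = 179246 J
Gecko: 179246 × 0.07 = 12547.22 J
Burrowing owl: 12547.22 × 0.18 = 2258.4996 J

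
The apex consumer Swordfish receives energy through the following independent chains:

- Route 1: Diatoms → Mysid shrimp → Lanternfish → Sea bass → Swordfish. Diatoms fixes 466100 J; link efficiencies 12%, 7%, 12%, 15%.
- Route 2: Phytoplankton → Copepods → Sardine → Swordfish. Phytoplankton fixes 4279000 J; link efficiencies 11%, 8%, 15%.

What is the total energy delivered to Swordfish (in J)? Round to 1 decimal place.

5718.8 J

Route 1: 466100 × 0.12 × 0.07 × 0.12 × 0.15 = 70.47432 J
Route 2: 4279000 × 0.11 × 0.08 × 0.15 = 5648.28 J
Total at Swordfish: 70.47432 + 5648.28 = 5718.75432 J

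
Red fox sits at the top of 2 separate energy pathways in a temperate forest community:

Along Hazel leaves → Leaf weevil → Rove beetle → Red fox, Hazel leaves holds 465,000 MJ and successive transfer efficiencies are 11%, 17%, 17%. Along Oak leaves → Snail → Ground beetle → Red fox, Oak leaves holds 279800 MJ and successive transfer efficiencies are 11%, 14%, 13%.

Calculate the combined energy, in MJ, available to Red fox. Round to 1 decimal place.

2038.4 MJ

Via Hazel leaves: 465000 × 0.11 × 0.17 × 0.17 = 1478.235 MJ
Via Oak leaves: 279800 × 0.11 × 0.14 × 0.13 = 560.1596 MJ
Total at Red fox: 1478.235 + 560.1596 = 2038.3946 MJ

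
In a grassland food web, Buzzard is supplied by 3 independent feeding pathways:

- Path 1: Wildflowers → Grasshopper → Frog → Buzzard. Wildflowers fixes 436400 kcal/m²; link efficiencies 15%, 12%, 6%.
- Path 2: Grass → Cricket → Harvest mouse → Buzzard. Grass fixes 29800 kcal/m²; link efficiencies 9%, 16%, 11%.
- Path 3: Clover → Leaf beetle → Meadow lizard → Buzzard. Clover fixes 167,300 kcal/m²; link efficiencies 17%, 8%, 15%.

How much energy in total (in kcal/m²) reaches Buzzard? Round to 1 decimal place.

859.8 kcal/m²

Path 1: 436400 × 0.15 × 0.12 × 0.06 = 471.312 kcal/m²
Path 2: 29800 × 0.09 × 0.16 × 0.11 = 47.2032 kcal/m²
Path 3: 167300 × 0.17 × 0.08 × 0.15 = 341.292 kcal/m²
Total at Buzzard: 471.312 + 47.2032 + 341.292 = 859.8072 kcal/m²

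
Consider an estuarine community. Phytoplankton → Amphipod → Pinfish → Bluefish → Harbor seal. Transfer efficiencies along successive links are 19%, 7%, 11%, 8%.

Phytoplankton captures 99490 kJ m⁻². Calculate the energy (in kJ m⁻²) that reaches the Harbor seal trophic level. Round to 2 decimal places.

Amphipod: 99490 × 0.19 = 18903.1 kJ m⁻²
Pinfish: 18903.1 × 0.07 = 1323.217 kJ m⁻²
Bluefish: 1323.217 × 0.11 = 145.55387 kJ m⁻²
Harbor seal: 145.55387 × 0.08 = 11.6443096 kJ m⁻²

11.64 kJ m⁻²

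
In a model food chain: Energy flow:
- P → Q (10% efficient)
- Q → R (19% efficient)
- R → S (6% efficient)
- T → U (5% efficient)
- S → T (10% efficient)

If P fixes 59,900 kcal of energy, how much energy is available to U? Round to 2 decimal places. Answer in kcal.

0.34 kcal

Q: 59900 × 0.1 = 5990 kcal
R: 5990 × 0.19 = 1138.1 kcal
S: 1138.1 × 0.06 = 68.286 kcal
T: 68.286 × 0.1 = 6.8286 kcal
U: 6.8286 × 0.05 = 0.34143 kcal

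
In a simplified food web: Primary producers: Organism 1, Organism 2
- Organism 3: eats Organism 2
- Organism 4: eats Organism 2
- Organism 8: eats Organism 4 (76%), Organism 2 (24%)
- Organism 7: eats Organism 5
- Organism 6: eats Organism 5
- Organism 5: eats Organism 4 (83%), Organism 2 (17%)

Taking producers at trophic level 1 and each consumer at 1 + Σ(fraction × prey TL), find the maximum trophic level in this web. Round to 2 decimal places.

Organism 3: 1 + 1 = 2
Organism 4: 1 + 1 = 2
Organism 5: 1 + (0.83×2 + 0.17×1) = 2.83
Organism 6: 1 + 2.83 = 3.83
Organism 7: 1 + 2.83 = 3.83
Organism 8: 1 + (0.76×2 + 0.24×1) = 2.76

3.83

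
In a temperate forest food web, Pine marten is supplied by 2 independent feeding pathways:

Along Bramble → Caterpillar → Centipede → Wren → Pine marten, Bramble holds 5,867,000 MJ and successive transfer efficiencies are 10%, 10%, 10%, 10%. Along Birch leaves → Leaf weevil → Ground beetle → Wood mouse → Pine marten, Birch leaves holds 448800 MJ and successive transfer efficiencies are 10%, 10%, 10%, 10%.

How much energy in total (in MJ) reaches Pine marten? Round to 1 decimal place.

Via Bramble: 5867000 × 0.1 × 0.1 × 0.1 × 0.1 = 586.7 MJ
Via Birch leaves: 448800 × 0.1 × 0.1 × 0.1 × 0.1 = 44.88 MJ
Total at Pine marten: 586.7 + 44.88 = 631.58 MJ

631.6 MJ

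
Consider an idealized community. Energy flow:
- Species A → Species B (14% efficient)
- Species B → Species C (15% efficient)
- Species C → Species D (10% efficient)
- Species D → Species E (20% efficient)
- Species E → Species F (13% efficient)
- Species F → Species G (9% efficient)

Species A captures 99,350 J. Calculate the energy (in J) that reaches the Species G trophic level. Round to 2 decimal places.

Species B: 99350 × 0.14 = 13909 J
Species C: 13909 × 0.15 = 2086.35 J
Species D: 2086.35 × 0.1 = 208.635 J
Species E: 208.635 × 0.2 = 41.727 J
Species F: 41.727 × 0.13 = 5.42451 J
Species G: 5.42451 × 0.09 = 0.4882059 J

0.49 J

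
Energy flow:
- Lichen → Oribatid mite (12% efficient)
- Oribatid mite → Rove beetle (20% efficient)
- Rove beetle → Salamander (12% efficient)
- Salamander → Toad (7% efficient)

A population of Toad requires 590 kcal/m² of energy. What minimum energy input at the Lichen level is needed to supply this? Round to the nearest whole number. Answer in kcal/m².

Cumulative transfer efficiency: 0.12 × 0.2 × 0.12 × 0.07 = 0.0002016
Lichen energy = 590 / 0.0002016 = 2926587 kcal/m²

2926587 kcal/m²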